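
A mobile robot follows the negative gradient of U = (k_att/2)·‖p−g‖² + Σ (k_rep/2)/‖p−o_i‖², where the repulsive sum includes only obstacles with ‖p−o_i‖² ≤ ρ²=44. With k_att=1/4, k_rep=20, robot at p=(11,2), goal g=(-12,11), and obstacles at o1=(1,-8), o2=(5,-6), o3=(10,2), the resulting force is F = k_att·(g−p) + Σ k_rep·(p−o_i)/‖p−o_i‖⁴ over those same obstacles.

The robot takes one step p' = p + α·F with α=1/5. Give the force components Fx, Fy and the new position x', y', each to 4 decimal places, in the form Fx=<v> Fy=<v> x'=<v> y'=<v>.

F_att = 1/4·(g−p) = 1/4·(-23,9) = (-5.7500,2.2500)
o1: d²=200 > ρ²=44 → inactive
o2: d²=100 > ρ²=44 → inactive
o3: d²=1 ≤ ρ²=44; F_rep = 20·(1,0)/1² = (20.0000,0.0000)
F = F_att + ΣF_rep = (14.2500,2.2500)
p' = p + 1/5·F = (13.8500,2.4500)

Fx=14.2500 Fy=2.2500 x'=13.8500 y'=2.4500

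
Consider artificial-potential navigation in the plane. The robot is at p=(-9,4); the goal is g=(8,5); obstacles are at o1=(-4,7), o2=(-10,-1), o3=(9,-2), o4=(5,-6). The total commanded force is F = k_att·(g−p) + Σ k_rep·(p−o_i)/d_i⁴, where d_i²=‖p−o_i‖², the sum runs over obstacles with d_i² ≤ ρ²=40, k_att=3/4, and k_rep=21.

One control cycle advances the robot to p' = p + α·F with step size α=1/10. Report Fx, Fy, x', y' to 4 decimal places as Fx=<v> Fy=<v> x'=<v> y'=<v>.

Fx=12.6902 Fy=0.8508 x'=-7.7310 y'=4.0851

F_att = 3/4·(g−p) = 3/4·(17,1) = (12.7500,0.7500)
o1: d²=34 ≤ ρ²=40; F_rep = 21·(-5,-3)/34² = (-0.0908,-0.0545)
o2: d²=26 ≤ ρ²=40; F_rep = 21·(1,5)/26² = (0.0311,0.1553)
o3: d²=360 > ρ²=40 → inactive
o4: d²=296 > ρ²=40 → inactive
F = F_att + ΣF_rep = (12.6902,0.8508)
p' = p + 1/10·F = (-7.7310,4.0851)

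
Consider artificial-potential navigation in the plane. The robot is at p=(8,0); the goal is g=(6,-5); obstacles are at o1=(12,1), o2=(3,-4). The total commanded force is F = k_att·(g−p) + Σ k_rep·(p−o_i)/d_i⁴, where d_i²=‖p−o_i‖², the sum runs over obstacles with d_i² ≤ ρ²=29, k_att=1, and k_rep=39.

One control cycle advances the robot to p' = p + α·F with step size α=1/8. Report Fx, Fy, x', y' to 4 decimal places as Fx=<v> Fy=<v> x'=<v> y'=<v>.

F_att = 1·(g−p) = 1·(-2,-5) = (-2.0000,-5.0000)
o1: d²=17 ≤ ρ²=29; F_rep = 39·(-4,-1)/17² = (-0.5398,-0.1349)
o2: d²=41 > ρ²=29 → inactive
F = F_att + ΣF_rep = (-2.5398,-5.1349)
p' = p + 1/8·F = (7.6825,-0.6419)

Fx=-2.5398 Fy=-5.1349 x'=7.6825 y'=-0.6419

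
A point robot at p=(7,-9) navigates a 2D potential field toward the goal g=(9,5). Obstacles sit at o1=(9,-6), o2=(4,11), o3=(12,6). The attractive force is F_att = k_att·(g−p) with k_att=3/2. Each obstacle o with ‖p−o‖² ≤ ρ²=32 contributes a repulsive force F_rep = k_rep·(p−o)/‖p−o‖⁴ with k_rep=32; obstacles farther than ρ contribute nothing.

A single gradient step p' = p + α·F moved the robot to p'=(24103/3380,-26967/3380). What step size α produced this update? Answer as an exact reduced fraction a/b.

α = 1/20

F_att = 3/2·(g−p) = 3/2·(2,14) = (3.0000,21.0000)
o1: d²=13 ≤ ρ²=32; F_rep = 32·(-2,-3)/13² = (-0.3787,-0.5680)
o2: d²=409 > ρ²=32 → inactive
o3: d²=250 > ρ²=32 → inactive
F = F_att + ΣF_rep = (2.6213,20.4320)
Δp = p'−p = (0.1311,1.0216); α = Δx/Fx = (443/3380) / (443/169) = 1/20
check: Δy/Fy = (3453/3380) / (3453/169) = 1/20 ✓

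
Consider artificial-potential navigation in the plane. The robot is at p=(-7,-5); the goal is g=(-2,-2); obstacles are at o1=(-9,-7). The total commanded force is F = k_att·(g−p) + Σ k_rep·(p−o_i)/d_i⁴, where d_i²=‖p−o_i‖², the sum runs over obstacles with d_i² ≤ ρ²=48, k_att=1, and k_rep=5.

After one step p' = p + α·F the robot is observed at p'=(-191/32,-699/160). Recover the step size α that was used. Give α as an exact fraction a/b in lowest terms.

F_att = 1·(g−p) = 1·(5,3) = (5.0000,3.0000)
o1: d²=8 ≤ ρ²=48; F_rep = 5·(2,2)/8² = (0.1562,0.1562)
F = F_att + ΣF_rep = (5.1562,3.1562)
Δp = p'−p = (1.0312,0.6312); α = Δx/Fx = (33/32) / (165/32) = 1/5
check: Δy/Fy = (101/160) / (101/32) = 1/5 ✓

α = 1/5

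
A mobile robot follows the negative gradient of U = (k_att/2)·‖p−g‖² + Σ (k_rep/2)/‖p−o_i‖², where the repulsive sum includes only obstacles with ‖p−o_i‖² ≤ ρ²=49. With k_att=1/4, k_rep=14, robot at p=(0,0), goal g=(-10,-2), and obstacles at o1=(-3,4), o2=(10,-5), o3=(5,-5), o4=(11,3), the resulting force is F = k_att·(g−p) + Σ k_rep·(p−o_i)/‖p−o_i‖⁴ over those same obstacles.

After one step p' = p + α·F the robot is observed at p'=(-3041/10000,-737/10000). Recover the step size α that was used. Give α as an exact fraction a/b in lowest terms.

α = 1/8

F_att = 1/4·(g−p) = 1/4·(-10,-2) = (-2.5000,-0.5000)
o1: d²=25 ≤ ρ²=49; F_rep = 14·(3,-4)/25² = (0.0672,-0.0896)
o2: d²=125 > ρ²=49 → inactive
o3: d²=50 > ρ²=49 → inactive
o4: d²=130 > ρ²=49 → inactive
F = F_att + ΣF_rep = (-2.4328,-0.5896)
Δp = p'−p = (-0.3041,-0.0737); α = Δx/Fx = (-3041/10000) / (-3041/1250) = 1/8
check: Δy/Fy = (-737/10000) / (-737/1250) = 1/8 ✓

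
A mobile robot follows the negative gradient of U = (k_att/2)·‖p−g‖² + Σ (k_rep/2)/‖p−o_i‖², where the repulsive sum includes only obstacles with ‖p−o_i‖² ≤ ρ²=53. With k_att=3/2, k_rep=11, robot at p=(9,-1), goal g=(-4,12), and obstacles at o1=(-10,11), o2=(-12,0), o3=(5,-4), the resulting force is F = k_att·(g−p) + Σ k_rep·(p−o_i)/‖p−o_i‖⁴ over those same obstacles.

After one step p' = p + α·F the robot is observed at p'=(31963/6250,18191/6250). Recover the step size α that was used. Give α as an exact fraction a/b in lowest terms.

F_att = 3/2·(g−p) = 3/2·(-13,13) = (-19.5000,19.5000)
o1: d²=505 > ρ²=53 → inactive
o2: d²=442 > ρ²=53 → inactive
o3: d²=25 ≤ ρ²=53; F_rep = 11·(4,3)/25² = (0.0704,0.0528)
F = F_att + ΣF_rep = (-19.4296,19.5528)
Δp = p'−p = (-3.8859,3.9106); α = Δx/Fx = (-24287/6250) / (-24287/1250) = 1/5
check: Δy/Fy = (24441/6250) / (24441/1250) = 1/5 ✓

α = 1/5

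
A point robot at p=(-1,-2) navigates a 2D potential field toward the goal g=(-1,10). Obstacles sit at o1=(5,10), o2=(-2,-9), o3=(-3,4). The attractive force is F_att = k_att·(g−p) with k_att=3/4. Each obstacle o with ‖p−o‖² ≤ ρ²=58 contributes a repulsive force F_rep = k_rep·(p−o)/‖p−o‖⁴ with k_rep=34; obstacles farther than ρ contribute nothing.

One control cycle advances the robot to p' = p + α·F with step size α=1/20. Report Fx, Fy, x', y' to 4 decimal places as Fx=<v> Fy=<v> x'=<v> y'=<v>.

F_att = 3/4·(g−p) = 3/4·(0,12) = (0.0000,9.0000)
o1: d²=180 > ρ²=58 → inactive
o2: d²=50 ≤ ρ²=58; F_rep = 34·(1,7)/50² = (0.0136,0.0952)
o3: d²=40 ≤ ρ²=58; F_rep = 34·(2,-6)/40² = (0.0425,-0.1275)
F = F_att + ΣF_rep = (0.0561,8.9677)
p' = p + 1/20·F = (-0.9972,-1.5516)

Fx=0.0561 Fy=8.9677 x'=-0.9972 y'=-1.5516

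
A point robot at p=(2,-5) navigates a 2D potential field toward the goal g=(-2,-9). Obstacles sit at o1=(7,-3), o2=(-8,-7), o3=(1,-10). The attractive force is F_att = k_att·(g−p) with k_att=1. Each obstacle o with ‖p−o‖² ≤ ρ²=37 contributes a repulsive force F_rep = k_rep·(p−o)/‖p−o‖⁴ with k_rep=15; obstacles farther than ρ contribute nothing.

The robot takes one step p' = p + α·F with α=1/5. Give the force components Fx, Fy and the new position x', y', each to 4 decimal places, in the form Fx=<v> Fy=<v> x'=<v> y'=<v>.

Fx=-4.0670 Fy=-3.9247 x'=1.1866 y'=-5.7849

F_att = 1·(g−p) = 1·(-4,-4) = (-4.0000,-4.0000)
o1: d²=29 ≤ ρ²=37; F_rep = 15·(-5,-2)/29² = (-0.0892,-0.0357)
o2: d²=104 > ρ²=37 → inactive
o3: d²=26 ≤ ρ²=37; F_rep = 15·(1,5)/26² = (0.0222,0.1109)
F = F_att + ΣF_rep = (-4.0670,-3.9247)
p' = p + 1/5·F = (1.1866,-5.7849)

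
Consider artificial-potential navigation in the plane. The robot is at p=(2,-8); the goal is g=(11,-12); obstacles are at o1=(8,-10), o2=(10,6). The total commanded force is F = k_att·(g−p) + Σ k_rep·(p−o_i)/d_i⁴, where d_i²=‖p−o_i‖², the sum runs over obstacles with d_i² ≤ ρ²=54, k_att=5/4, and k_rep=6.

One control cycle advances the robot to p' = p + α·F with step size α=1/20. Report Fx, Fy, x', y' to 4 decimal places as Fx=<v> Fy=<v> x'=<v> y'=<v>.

Fx=11.2275 Fy=-4.9925 x'=2.5614 y'=-8.2496

F_att = 5/4·(g−p) = 5/4·(9,-4) = (11.2500,-5.0000)
o1: d²=40 ≤ ρ²=54; F_rep = 6·(-6,2)/40² = (-0.0225,0.0075)
o2: d²=260 > ρ²=54 → inactive
F = F_att + ΣF_rep = (11.2275,-4.9925)
p' = p + 1/20·F = (2.5614,-8.2496)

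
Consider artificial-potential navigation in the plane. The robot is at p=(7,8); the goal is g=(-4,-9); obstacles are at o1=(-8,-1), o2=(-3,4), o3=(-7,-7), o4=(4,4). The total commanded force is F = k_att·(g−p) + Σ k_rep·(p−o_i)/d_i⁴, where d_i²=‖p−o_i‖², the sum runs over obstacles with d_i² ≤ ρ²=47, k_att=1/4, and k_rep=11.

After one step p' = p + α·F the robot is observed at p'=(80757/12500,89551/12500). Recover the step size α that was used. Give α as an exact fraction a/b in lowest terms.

α = 1/5

F_att = 1/4·(g−p) = 1/4·(-11,-17) = (-2.7500,-4.2500)
o1: d²=306 > ρ²=47 → inactive
o2: d²=116 > ρ²=47 → inactive
o3: d²=421 > ρ²=47 → inactive
o4: d²=25 ≤ ρ²=47; F_rep = 11·(3,4)/25² = (0.0528,0.0704)
F = F_att + ΣF_rep = (-2.6972,-4.1796)
Δp = p'−p = (-0.5394,-0.8359); α = Δx/Fx = (-6743/12500) / (-6743/2500) = 1/5
check: Δy/Fy = (-10449/12500) / (-10449/2500) = 1/5 ✓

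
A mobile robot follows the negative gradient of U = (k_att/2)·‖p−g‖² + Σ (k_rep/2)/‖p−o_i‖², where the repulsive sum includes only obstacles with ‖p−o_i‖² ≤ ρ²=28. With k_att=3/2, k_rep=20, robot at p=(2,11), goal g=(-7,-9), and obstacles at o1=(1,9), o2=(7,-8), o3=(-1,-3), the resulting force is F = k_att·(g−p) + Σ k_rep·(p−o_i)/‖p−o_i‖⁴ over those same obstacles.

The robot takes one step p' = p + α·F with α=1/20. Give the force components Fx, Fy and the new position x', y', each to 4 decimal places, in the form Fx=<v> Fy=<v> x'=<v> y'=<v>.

F_att = 3/2·(g−p) = 3/2·(-9,-20) = (-13.5000,-30.0000)
o1: d²=5 ≤ ρ²=28; F_rep = 20·(1,2)/5² = (0.8000,1.6000)
o2: d²=386 > ρ²=28 → inactive
o3: d²=205 > ρ²=28 → inactive
F = F_att + ΣF_rep = (-12.7000,-28.4000)
p' = p + 1/20·F = (1.3650,9.5800)

Fx=-12.7000 Fy=-28.4000 x'=1.3650 y'=9.5800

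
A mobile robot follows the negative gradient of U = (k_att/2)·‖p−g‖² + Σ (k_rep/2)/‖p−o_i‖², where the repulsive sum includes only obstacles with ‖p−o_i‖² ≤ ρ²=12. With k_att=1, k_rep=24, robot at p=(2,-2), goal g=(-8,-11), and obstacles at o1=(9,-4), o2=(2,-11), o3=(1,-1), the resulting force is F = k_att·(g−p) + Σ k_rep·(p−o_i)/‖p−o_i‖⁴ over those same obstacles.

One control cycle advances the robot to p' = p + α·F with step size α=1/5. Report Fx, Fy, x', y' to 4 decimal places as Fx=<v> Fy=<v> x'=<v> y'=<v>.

Fx=-4.0000 Fy=-15.0000 x'=1.2000 y'=-5.0000

F_att = 1·(g−p) = 1·(-10,-9) = (-10.0000,-9.0000)
o1: d²=53 > ρ²=12 → inactive
o2: d²=81 > ρ²=12 → inactive
o3: d²=2 ≤ ρ²=12; F_rep = 24·(1,-1)/2² = (6.0000,-6.0000)
F = F_att + ΣF_rep = (-4.0000,-15.0000)
p' = p + 1/5·F = (1.2000,-5.0000)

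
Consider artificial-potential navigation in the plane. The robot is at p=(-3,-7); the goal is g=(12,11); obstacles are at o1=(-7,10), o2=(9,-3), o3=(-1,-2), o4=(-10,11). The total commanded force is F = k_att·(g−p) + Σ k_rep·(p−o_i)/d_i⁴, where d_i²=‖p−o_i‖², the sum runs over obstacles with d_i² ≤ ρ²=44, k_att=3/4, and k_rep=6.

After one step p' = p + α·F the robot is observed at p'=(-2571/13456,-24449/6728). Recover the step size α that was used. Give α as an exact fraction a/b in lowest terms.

α = 1/4

F_att = 3/4·(g−p) = 3/4·(15,18) = (11.2500,13.5000)
o1: d²=305 > ρ²=44 → inactive
o2: d²=160 > ρ²=44 → inactive
o3: d²=29 ≤ ρ²=44; F_rep = 6·(-2,-5)/29² = (-0.0143,-0.0357)
o4: d²=373 > ρ²=44 → inactive
F = F_att + ΣF_rep = (11.2357,13.4643)
Δp = p'−p = (2.8089,3.3661); α = Δx/Fx = (37797/13456) / (37797/3364) = 1/4
check: Δy/Fy = (22647/6728) / (22647/1682) = 1/4 ✓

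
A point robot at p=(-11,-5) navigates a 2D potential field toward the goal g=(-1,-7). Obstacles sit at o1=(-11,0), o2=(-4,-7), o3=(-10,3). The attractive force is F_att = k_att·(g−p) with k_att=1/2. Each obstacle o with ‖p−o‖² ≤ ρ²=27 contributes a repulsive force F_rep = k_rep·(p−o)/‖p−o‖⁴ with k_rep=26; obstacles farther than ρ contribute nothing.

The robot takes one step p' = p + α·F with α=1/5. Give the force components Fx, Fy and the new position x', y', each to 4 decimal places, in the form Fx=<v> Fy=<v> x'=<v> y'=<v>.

Fx=5.0000 Fy=-1.2080 x'=-10.0000 y'=-5.2416

F_att = 1/2·(g−p) = 1/2·(10,-2) = (5.0000,-1.0000)
o1: d²=25 ≤ ρ²=27; F_rep = 26·(0,-5)/25² = (0.0000,-0.2080)
o2: d²=53 > ρ²=27 → inactive
o3: d²=65 > ρ²=27 → inactive
F = F_att + ΣF_rep = (5.0000,-1.2080)
p' = p + 1/5·F = (-10.0000,-5.2416)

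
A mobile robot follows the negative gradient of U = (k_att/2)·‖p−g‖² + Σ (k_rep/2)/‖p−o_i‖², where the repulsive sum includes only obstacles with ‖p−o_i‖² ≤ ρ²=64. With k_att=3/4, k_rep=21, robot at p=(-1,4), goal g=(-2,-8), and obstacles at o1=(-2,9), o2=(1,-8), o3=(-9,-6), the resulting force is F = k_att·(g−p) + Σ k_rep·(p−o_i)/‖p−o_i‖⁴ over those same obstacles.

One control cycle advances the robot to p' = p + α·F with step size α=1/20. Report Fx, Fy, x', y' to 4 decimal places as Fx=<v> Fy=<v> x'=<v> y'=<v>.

Fx=-0.7189 Fy=-9.1553 x'=-1.0359 y'=3.5422

F_att = 3/4·(g−p) = 3/4·(-1,-12) = (-0.7500,-9.0000)
o1: d²=26 ≤ ρ²=64; F_rep = 21·(1,-5)/26² = (0.0311,-0.1553)
o2: d²=148 > ρ²=64 → inactive
o3: d²=164 > ρ²=64 → inactive
F = F_att + ΣF_rep = (-0.7189,-9.1553)
p' = p + 1/20·F = (-1.0359,3.5422)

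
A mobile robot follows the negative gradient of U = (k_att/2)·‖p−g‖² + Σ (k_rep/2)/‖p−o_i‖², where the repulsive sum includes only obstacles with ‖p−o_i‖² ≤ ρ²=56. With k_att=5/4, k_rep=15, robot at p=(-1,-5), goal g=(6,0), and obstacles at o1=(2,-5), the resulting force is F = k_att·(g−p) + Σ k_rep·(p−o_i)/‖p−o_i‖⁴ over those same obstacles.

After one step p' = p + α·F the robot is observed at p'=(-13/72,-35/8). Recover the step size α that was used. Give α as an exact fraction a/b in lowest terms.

α = 1/10

F_att = 5/4·(g−p) = 5/4·(7,5) = (8.7500,6.2500)
o1: d²=9 ≤ ρ²=56; F_rep = 15·(-3,0)/9² = (-0.5556,0.0000)
F = F_att + ΣF_rep = (8.1944,6.2500)
Δp = p'−p = (0.8194,0.6250); α = Δx/Fx = (59/72) / (295/36) = 1/10
check: Δy/Fy = (5/8) / (25/4) = 1/10 ✓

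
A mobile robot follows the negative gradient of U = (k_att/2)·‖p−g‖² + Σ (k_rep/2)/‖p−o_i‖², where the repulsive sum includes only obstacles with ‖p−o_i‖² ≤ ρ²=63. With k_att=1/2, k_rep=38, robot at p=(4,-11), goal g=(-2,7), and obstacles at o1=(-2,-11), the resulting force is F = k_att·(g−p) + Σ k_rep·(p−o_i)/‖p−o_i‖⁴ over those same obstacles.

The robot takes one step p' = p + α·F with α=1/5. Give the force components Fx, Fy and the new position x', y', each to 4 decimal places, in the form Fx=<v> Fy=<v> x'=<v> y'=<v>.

Fx=-2.8241 Fy=9.0000 x'=3.4352 y'=-9.2000

F_att = 1/2·(g−p) = 1/2·(-6,18) = (-3.0000,9.0000)
o1: d²=36 ≤ ρ²=63; F_rep = 38·(6,0)/36² = (0.1759,0.0000)
F = F_att + ΣF_rep = (-2.8241,9.0000)
p' = p + 1/5·F = (3.4352,-9.2000)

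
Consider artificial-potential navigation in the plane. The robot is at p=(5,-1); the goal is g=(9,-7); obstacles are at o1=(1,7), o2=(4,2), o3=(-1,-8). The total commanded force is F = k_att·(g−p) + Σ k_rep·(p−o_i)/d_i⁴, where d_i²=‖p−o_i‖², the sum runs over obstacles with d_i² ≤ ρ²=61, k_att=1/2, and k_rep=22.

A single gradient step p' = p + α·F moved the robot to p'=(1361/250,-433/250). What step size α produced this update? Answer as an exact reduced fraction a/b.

α = 1/5

F_att = 1/2·(g−p) = 1/2·(4,-6) = (2.0000,-3.0000)
o1: d²=80 > ρ²=61 → inactive
o2: d²=10 ≤ ρ²=61; F_rep = 22·(1,-3)/10² = (0.2200,-0.6600)
o3: d²=85 > ρ²=61 → inactive
F = F_att + ΣF_rep = (2.2200,-3.6600)
Δp = p'−p = (0.4440,-0.7320); α = Δx/Fx = (111/250) / (111/50) = 1/5
check: Δy/Fy = (-183/250) / (-183/50) = 1/5 ✓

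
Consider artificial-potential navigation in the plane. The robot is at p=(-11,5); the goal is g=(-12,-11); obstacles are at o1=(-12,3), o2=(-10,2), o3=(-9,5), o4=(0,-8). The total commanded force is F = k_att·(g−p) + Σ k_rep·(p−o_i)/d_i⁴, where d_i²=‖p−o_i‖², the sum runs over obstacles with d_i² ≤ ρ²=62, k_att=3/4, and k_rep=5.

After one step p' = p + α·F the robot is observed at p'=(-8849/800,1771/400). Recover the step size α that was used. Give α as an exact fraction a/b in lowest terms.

α = 1/20

F_att = 3/4·(g−p) = 3/4·(-1,-16) = (-0.7500,-12.0000)
o1: d²=5 ≤ ρ²=62; F_rep = 5·(1,2)/5² = (0.2000,0.4000)
o2: d²=10 ≤ ρ²=62; F_rep = 5·(-1,3)/10² = (-0.0500,0.1500)
o3: d²=4 ≤ ρ²=62; F_rep = 5·(-2,0)/4² = (-0.6250,0.0000)
o4: d²=290 > ρ²=62 → inactive
F = F_att + ΣF_rep = (-1.2250,-11.4500)
Δp = p'−p = (-0.0612,-0.5725); α = Δx/Fx = (-49/800) / (-49/40) = 1/20
check: Δy/Fy = (-229/400) / (-229/20) = 1/20 ✓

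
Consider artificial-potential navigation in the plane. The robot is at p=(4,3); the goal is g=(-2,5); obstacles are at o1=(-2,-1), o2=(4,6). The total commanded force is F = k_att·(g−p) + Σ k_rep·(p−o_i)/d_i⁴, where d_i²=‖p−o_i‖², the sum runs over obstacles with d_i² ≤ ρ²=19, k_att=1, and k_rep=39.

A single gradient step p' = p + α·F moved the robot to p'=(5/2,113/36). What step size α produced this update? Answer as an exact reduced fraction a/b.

α = 1/4

F_att = 1·(g−p) = 1·(-6,2) = (-6.0000,2.0000)
o1: d²=52 > ρ²=19 → inactive
o2: d²=9 ≤ ρ²=19; F_rep = 39·(0,-3)/9² = (0.0000,-1.4444)
F = F_att + ΣF_rep = (-6.0000,0.5556)
Δp = p'−p = (-1.5000,0.1389); α = Δx/Fx = (-3/2) / (-6) = 1/4
check: Δy/Fy = (5/36) / (5/9) = 1/4 ✓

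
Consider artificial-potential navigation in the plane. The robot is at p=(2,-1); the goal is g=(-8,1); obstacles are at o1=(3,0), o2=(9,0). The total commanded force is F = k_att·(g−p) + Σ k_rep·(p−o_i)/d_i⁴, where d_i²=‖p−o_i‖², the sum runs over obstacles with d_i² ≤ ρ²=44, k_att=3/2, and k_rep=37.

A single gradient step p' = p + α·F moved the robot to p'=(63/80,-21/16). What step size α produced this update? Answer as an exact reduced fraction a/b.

F_att = 3/2·(g−p) = 3/2·(-10,2) = (-15.0000,3.0000)
o1: d²=2 ≤ ρ²=44; F_rep = 37·(-1,-1)/2² = (-9.2500,-9.2500)
o2: d²=50 > ρ²=44 → inactive
F = F_att + ΣF_rep = (-24.2500,-6.2500)
Δp = p'−p = (-1.2125,-0.3125); α = Δx/Fx = (-97/80) / (-97/4) = 1/20
check: Δy/Fy = (-5/16) / (-25/4) = 1/20 ✓

α = 1/20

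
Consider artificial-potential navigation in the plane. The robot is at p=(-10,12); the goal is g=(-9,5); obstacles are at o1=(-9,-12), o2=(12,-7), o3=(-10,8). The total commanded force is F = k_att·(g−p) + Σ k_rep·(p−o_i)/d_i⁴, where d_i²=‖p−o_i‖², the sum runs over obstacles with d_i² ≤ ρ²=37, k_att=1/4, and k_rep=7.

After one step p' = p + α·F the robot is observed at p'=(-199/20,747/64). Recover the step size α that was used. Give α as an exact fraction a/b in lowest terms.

α = 1/5

F_att = 1/4·(g−p) = 1/4·(1,-7) = (0.2500,-1.7500)
o1: d²=577 > ρ²=37 → inactive
o2: d²=845 > ρ²=37 → inactive
o3: d²=16 ≤ ρ²=37; F_rep = 7·(0,4)/16² = (0.0000,0.1094)
F = F_att + ΣF_rep = (0.2500,-1.6406)
Δp = p'−p = (0.0500,-0.3281); α = Δx/Fx = (1/20) / (1/4) = 1/5
check: Δy/Fy = (-21/64) / (-105/64) = 1/5 ✓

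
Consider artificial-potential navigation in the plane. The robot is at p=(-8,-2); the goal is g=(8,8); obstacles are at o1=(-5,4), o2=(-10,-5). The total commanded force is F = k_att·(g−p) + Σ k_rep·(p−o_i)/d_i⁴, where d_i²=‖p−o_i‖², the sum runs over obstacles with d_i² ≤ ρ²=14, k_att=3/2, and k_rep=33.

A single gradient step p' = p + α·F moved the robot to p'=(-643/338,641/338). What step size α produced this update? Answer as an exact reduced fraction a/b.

α = 1/4

F_att = 3/2·(g−p) = 3/2·(16,10) = (24.0000,15.0000)
o1: d²=45 > ρ²=14 → inactive
o2: d²=13 ≤ ρ²=14; F_rep = 33·(2,3)/13² = (0.3905,0.5858)
F = F_att + ΣF_rep = (24.3905,15.5858)
Δp = p'−p = (6.0976,3.8964); α = Δx/Fx = (2061/338) / (4122/169) = 1/4
check: Δy/Fy = (1317/338) / (2634/169) = 1/4 ✓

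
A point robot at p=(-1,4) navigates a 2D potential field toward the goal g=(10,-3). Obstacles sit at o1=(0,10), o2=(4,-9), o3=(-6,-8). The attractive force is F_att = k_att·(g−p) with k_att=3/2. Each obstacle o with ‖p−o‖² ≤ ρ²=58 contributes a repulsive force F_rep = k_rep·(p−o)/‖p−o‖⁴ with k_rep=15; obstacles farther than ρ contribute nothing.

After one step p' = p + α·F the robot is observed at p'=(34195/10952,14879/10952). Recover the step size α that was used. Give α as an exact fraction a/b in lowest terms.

α = 1/4

F_att = 3/2·(g−p) = 3/2·(11,-7) = (16.5000,-10.5000)
o1: d²=37 ≤ ρ²=58; F_rep = 15·(-1,-6)/37² = (-0.0110,-0.0657)
o2: d²=194 > ρ²=58 → inactive
o3: d²=169 > ρ²=58 → inactive
F = F_att + ΣF_rep = (16.4890,-10.5657)
Δp = p'−p = (4.1223,-2.6414); α = Δx/Fx = (45147/10952) / (45147/2738) = 1/4
check: Δy/Fy = (-28929/10952) / (-28929/2738) = 1/4 ✓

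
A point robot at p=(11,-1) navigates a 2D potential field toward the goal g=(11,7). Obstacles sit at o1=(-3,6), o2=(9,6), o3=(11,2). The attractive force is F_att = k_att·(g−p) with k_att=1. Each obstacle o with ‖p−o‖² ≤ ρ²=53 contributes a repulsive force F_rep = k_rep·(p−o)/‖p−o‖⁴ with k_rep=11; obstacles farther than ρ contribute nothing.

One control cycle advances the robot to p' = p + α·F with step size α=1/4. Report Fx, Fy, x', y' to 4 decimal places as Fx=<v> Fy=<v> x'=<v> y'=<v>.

Fx=0.0078 Fy=7.5652 x'=11.0020 y'=0.8913

F_att = 1·(g−p) = 1·(0,8) = (0.0000,8.0000)
o1: d²=245 > ρ²=53 → inactive
o2: d²=53 ≤ ρ²=53; F_rep = 11·(2,-7)/53² = (0.0078,-0.0274)
o3: d²=9 ≤ ρ²=53; F_rep = 11·(0,-3)/9² = (0.0000,-0.4074)
F = F_att + ΣF_rep = (0.0078,7.5652)
p' = p + 1/4·F = (11.0020,0.8913)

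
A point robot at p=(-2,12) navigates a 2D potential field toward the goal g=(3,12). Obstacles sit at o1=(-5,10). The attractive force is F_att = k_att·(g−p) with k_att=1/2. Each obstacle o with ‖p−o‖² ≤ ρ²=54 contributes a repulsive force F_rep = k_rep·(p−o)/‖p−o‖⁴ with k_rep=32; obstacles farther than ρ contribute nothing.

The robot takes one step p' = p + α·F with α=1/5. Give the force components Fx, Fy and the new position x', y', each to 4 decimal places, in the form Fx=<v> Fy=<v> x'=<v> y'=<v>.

Fx=3.0680 Fy=0.3787 x'=-1.3864 y'=12.0757

F_att = 1/2·(g−p) = 1/2·(5,0) = (2.5000,0.0000)
o1: d²=13 ≤ ρ²=54; F_rep = 32·(3,2)/13² = (0.5680,0.3787)
F = F_att + ΣF_rep = (3.0680,0.3787)
p' = p + 1/5·F = (-1.3864,12.0757)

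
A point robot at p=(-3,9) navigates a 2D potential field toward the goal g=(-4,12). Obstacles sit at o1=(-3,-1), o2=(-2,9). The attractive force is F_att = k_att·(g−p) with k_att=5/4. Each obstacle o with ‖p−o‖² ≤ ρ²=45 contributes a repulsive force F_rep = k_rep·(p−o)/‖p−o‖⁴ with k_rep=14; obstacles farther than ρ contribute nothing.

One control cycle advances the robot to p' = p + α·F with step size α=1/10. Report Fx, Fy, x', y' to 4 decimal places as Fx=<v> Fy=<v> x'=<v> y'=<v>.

F_att = 5/4·(g−p) = 5/4·(-1,3) = (-1.2500,3.7500)
o1: d²=100 > ρ²=45 → inactive
o2: d²=1 ≤ ρ²=45; F_rep = 14·(-1,0)/1² = (-14.0000,0.0000)
F = F_att + ΣF_rep = (-15.2500,3.7500)
p' = p + 1/10·F = (-4.5250,9.3750)

Fx=-15.2500 Fy=3.7500 x'=-4.5250 y'=9.3750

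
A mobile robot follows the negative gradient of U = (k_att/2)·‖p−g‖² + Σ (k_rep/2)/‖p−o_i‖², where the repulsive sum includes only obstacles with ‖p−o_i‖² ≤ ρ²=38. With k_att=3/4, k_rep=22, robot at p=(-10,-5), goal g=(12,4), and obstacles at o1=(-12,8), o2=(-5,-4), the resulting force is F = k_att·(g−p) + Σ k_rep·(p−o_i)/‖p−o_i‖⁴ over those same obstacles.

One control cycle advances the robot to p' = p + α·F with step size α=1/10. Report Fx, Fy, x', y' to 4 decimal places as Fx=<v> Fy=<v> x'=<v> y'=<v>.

F_att = 3/4·(g−p) = 3/4·(22,9) = (16.5000,6.7500)
o1: d²=173 > ρ²=38 → inactive
o2: d²=26 ≤ ρ²=38; F_rep = 22·(-5,-1)/26² = (-0.1627,-0.0325)
F = F_att + ΣF_rep = (16.3373,6.7175)
p' = p + 1/10·F = (-8.3663,-4.3283)

Fx=16.3373 Fy=6.7175 x'=-8.3663 y'=-4.3283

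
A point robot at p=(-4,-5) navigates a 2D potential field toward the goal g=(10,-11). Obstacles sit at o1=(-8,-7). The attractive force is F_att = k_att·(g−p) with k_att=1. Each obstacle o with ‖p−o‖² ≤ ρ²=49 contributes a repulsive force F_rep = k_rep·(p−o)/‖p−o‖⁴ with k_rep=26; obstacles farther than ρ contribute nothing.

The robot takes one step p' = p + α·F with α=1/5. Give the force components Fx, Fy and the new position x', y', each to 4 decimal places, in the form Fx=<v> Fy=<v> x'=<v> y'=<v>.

Fx=14.2600 Fy=-5.8700 x'=-1.1480 y'=-6.1740

F_att = 1·(g−p) = 1·(14,-6) = (14.0000,-6.0000)
o1: d²=20 ≤ ρ²=49; F_rep = 26·(4,2)/20² = (0.2600,0.1300)
F = F_att + ΣF_rep = (14.2600,-5.8700)
p' = p + 1/5·F = (-1.1480,-6.1740)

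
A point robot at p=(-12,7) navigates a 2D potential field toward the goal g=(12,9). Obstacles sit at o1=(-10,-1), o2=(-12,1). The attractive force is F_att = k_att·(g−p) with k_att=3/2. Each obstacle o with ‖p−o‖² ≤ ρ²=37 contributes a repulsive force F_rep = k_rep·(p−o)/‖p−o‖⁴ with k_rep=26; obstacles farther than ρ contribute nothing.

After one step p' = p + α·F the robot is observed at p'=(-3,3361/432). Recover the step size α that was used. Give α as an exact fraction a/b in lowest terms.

α = 1/4

F_att = 3/2·(g−p) = 3/2·(24,2) = (36.0000,3.0000)
o1: d²=68 > ρ²=37 → inactive
o2: d²=36 ≤ ρ²=37; F_rep = 26·(0,6)/36² = (0.0000,0.1204)
F = F_att + ΣF_rep = (36.0000,3.1204)
Δp = p'−p = (9.0000,0.7801); α = Δx/Fx = (9) / (36) = 1/4
check: Δy/Fy = (337/432) / (337/108) = 1/4 ✓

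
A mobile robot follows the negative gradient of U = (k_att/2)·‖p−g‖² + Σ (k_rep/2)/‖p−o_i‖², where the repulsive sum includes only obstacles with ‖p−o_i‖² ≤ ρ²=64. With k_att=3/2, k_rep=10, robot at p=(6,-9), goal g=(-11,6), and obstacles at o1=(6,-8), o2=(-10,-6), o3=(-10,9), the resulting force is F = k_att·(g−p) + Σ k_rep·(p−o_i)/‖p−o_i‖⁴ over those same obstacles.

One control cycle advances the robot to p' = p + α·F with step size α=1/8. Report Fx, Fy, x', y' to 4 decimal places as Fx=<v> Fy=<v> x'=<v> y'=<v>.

Fx=-25.5000 Fy=12.5000 x'=2.8125 y'=-7.4375

F_att = 3/2·(g−p) = 3/2·(-17,15) = (-25.5000,22.5000)
o1: d²=1 ≤ ρ²=64; F_rep = 10·(0,-1)/1² = (0.0000,-10.0000)
o2: d²=265 > ρ²=64 → inactive
o3: d²=580 > ρ²=64 → inactive
F = F_att + ΣF_rep = (-25.5000,12.5000)
p' = p + 1/8·F = (2.8125,-7.4375)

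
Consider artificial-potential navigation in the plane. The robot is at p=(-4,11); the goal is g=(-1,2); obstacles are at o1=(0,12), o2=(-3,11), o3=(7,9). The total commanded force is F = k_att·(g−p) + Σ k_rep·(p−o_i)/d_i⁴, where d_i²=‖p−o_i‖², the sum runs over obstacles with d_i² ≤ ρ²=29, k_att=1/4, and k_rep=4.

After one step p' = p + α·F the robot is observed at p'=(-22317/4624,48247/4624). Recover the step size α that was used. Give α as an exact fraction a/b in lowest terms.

α = 1/4

F_att = 1/4·(g−p) = 1/4·(3,-9) = (0.7500,-2.2500)
o1: d²=17 ≤ ρ²=29; F_rep = 4·(-4,-1)/17² = (-0.0554,-0.0138)
o2: d²=1 ≤ ρ²=29; F_rep = 4·(-1,0)/1² = (-4.0000,0.0000)
o3: d²=125 > ρ²=29 → inactive
F = F_att + ΣF_rep = (-3.3054,-2.2638)
Δp = p'−p = (-0.8263,-0.5660); α = Δx/Fx = (-3821/4624) / (-3821/1156) = 1/4
check: Δy/Fy = (-2617/4624) / (-2617/1156) = 1/4 ✓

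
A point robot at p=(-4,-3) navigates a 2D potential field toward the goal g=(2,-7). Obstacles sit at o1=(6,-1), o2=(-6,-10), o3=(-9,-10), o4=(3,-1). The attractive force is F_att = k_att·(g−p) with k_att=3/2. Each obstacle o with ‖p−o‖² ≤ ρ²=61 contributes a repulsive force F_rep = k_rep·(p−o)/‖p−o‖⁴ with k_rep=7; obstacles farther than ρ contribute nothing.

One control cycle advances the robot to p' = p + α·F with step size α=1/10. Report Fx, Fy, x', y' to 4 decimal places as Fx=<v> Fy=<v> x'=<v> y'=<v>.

F_att = 3/2·(g−p) = 3/2·(6,-4) = (9.0000,-6.0000)
o1: d²=104 > ρ²=61 → inactive
o2: d²=53 ≤ ρ²=61; F_rep = 7·(2,7)/53² = (0.0050,0.0174)
o3: d²=74 > ρ²=61 → inactive
o4: d²=53 ≤ ρ²=61; F_rep = 7·(-7,-2)/53² = (-0.0174,-0.0050)
F = F_att + ΣF_rep = (8.9875,-5.9875)
p' = p + 1/10·F = (-3.1012,-3.5988)

Fx=8.9875 Fy=-5.9875 x'=-3.1012 y'=-3.5988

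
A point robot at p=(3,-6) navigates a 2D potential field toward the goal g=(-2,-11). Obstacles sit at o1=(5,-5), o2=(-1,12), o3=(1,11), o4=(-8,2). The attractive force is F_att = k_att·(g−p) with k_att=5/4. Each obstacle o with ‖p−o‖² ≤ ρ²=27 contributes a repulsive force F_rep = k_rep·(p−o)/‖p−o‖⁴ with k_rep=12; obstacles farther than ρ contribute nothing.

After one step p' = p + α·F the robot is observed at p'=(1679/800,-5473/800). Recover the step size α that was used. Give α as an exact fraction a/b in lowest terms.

F_att = 5/4·(g−p) = 5/4·(-5,-5) = (-6.2500,-6.2500)
o1: d²=5 ≤ ρ²=27; F_rep = 12·(-2,-1)/5² = (-0.9600,-0.4800)
o2: d²=340 > ρ²=27 → inactive
o3: d²=293 > ρ²=27 → inactive
o4: d²=185 > ρ²=27 → inactive
F = F_att + ΣF_rep = (-7.2100,-6.7300)
Δp = p'−p = (-0.9012,-0.8413); α = Δx/Fx = (-721/800) / (-721/100) = 1/8
check: Δy/Fy = (-673/800) / (-673/100) = 1/8 ✓

α = 1/8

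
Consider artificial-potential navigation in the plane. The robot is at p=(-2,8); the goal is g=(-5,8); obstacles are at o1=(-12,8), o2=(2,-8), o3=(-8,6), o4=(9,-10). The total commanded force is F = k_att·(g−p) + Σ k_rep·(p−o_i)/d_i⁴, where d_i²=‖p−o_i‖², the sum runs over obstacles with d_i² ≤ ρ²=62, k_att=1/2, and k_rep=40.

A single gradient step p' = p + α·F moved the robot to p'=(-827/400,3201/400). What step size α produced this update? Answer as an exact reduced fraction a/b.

F_att = 1/2·(g−p) = 1/2·(-3,0) = (-1.5000,0.0000)
o1: d²=100 > ρ²=62 → inactive
o2: d²=272 > ρ²=62 → inactive
o3: d²=40 ≤ ρ²=62; F_rep = 40·(6,2)/40² = (0.1500,0.0500)
o4: d²=445 > ρ²=62 → inactive
F = F_att + ΣF_rep = (-1.3500,0.0500)
Δp = p'−p = (-0.0675,0.0025); α = Δx/Fx = (-27/400) / (-27/20) = 1/20
check: Δy/Fy = (1/400) / (1/20) = 1/20 ✓

α = 1/20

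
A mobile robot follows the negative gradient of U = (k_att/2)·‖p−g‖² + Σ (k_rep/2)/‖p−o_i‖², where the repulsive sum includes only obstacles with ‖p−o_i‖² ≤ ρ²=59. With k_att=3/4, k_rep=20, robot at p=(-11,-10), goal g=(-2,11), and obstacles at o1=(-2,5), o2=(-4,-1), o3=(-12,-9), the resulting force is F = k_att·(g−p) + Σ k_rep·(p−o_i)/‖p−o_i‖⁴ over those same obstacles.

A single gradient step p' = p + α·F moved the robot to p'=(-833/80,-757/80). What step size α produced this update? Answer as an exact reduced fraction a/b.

α = 1/20

F_att = 3/4·(g−p) = 3/4·(9,21) = (6.7500,15.7500)
o1: d²=306 > ρ²=59 → inactive
o2: d²=130 > ρ²=59 → inactive
o3: d²=2 ≤ ρ²=59; F_rep = 20·(1,-1)/2² = (5.0000,-5.0000)
F = F_att + ΣF_rep = (11.7500,10.7500)
Δp = p'−p = (0.5875,0.5375); α = Δx/Fx = (47/80) / (47/4) = 1/20
check: Δy/Fy = (43/80) / (43/4) = 1/20 ✓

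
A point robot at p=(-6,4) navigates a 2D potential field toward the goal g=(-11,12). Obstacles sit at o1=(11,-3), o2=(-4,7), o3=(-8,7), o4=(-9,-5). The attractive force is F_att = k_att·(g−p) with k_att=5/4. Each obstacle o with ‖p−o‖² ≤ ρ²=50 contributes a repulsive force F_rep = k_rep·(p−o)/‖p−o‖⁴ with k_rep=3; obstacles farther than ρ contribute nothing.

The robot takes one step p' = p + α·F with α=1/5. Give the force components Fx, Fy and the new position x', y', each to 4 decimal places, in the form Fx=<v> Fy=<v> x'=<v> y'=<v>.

Fx=-6.2500 Fy=9.8935 x'=-7.2500 y'=5.9787

F_att = 5/4·(g−p) = 5/4·(-5,8) = (-6.2500,10.0000)
o1: d²=338 > ρ²=50 → inactive
o2: d²=13 ≤ ρ²=50; F_rep = 3·(-2,-3)/13² = (-0.0355,-0.0533)
o3: d²=13 ≤ ρ²=50; F_rep = 3·(2,-3)/13² = (0.0355,-0.0533)
o4: d²=90 > ρ²=50 → inactive
F = F_att + ΣF_rep = (-6.2500,9.8935)
p' = p + 1/5·F = (-7.2500,5.9787)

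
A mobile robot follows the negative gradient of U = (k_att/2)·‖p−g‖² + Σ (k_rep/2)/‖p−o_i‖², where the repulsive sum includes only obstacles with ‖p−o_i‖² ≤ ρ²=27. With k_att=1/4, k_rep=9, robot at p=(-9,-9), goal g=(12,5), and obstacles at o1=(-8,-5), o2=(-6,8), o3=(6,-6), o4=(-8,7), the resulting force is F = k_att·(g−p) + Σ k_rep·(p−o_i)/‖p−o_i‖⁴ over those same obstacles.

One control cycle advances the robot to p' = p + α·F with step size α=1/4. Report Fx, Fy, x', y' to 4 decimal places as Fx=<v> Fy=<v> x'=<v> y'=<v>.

Fx=5.2189 Fy=3.3754 x'=-7.6953 y'=-8.1561

F_att = 1/4·(g−p) = 1/4·(21,14) = (5.2500,3.5000)
o1: d²=17 ≤ ρ²=27; F_rep = 9·(-1,-4)/17² = (-0.0311,-0.1246)
o2: d²=298 > ρ²=27 → inactive
o3: d²=234 > ρ²=27 → inactive
o4: d²=257 > ρ²=27 → inactive
F = F_att + ΣF_rep = (5.2189,3.3754)
p' = p + 1/4·F = (-7.6953,-8.1561)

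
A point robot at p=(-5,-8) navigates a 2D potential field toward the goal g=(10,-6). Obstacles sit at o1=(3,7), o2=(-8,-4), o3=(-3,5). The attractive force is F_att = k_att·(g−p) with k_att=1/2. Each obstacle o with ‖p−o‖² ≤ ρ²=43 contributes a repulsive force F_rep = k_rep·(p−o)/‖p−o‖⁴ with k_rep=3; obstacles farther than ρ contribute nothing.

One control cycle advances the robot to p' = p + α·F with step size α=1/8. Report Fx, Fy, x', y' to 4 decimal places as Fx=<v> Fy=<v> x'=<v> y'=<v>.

Fx=7.5144 Fy=0.9808 x'=-4.0607 y'=-7.8774

F_att = 1/2·(g−p) = 1/2·(15,2) = (7.5000,1.0000)
o1: d²=289 > ρ²=43 → inactive
o2: d²=25 ≤ ρ²=43; F_rep = 3·(3,-4)/25² = (0.0144,-0.0192)
o3: d²=173 > ρ²=43 → inactive
F = F_att + ΣF_rep = (7.5144,0.9808)
p' = p + 1/8·F = (-4.0607,-7.8774)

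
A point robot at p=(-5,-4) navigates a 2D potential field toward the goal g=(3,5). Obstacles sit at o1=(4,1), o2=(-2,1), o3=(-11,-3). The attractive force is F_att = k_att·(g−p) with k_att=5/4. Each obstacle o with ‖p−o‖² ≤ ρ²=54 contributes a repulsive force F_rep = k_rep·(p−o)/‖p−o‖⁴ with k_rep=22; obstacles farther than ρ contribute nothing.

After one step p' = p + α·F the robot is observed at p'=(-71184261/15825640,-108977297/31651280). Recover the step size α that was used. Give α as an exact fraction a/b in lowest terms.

α = 1/20

F_att = 5/4·(g−p) = 5/4·(8,9) = (10.0000,11.2500)
o1: d²=106 > ρ²=54 → inactive
o2: d²=34 ≤ ρ²=54; F_rep = 22·(-3,-5)/34² = (-0.0571,-0.0952)
o3: d²=37 ≤ ρ²=54; F_rep = 22·(6,-1)/37² = (0.0964,-0.0161)
F = F_att + ΣF_rep = (10.0393,11.1388)
Δp = p'−p = (0.5020,0.5569); α = Δx/Fx = (7943939/15825640) / (7943939/791282) = 1/20
check: Δy/Fy = (17627823/31651280) / (17627823/1582564) = 1/20 ✓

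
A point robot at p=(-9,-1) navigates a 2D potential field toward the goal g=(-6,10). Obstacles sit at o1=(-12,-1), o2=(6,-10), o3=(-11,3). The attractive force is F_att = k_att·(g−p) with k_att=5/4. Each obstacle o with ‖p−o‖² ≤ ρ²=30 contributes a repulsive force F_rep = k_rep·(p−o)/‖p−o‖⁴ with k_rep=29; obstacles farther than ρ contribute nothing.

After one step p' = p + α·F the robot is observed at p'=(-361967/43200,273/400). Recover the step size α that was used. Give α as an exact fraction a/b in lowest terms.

F_att = 5/4·(g−p) = 5/4·(3,11) = (3.7500,13.7500)
o1: d²=9 ≤ ρ²=30; F_rep = 29·(3,0)/9² = (1.0741,0.0000)
o2: d²=306 > ρ²=30 → inactive
o3: d²=20 ≤ ρ²=30; F_rep = 29·(2,-4)/20² = (0.1450,-0.2900)
F = F_att + ΣF_rep = (4.9691,13.4600)
Δp = p'−p = (0.6211,1.6825); α = Δx/Fx = (26833/43200) / (26833/5400) = 1/8
check: Δy/Fy = (673/400) / (673/50) = 1/8 ✓

α = 1/8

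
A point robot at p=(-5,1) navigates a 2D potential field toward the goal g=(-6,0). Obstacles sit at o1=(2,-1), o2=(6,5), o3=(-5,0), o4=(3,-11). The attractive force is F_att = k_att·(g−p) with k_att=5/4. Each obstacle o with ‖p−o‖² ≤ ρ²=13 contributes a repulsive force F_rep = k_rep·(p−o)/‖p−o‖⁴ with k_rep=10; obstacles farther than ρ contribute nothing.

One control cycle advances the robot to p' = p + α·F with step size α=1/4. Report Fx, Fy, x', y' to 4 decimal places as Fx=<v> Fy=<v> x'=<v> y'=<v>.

Fx=-1.2500 Fy=8.7500 x'=-5.3125 y'=3.1875

F_att = 5/4·(g−p) = 5/4·(-1,-1) = (-1.2500,-1.2500)
o1: d²=53 > ρ²=13 → inactive
o2: d²=137 > ρ²=13 → inactive
o3: d²=1 ≤ ρ²=13; F_rep = 10·(0,1)/1² = (0.0000,10.0000)
o4: d²=208 > ρ²=13 → inactive
F = F_att + ΣF_rep = (-1.2500,8.7500)
p' = p + 1/4·F = (-5.3125,3.1875)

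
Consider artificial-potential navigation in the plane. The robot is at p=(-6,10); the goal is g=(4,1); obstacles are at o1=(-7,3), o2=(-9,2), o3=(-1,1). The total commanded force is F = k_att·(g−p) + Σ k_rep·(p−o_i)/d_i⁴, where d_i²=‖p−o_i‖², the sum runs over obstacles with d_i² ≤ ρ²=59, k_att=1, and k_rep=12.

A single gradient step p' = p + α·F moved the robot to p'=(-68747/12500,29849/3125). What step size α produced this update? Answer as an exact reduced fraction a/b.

F_att = 1·(g−p) = 1·(10,-9) = (10.0000,-9.0000)
o1: d²=50 ≤ ρ²=59; F_rep = 12·(1,7)/50² = (0.0048,0.0336)
o2: d²=73 > ρ²=59 → inactive
o3: d²=106 > ρ²=59 → inactive
F = F_att + ΣF_rep = (10.0048,-8.9664)
Δp = p'−p = (0.5002,-0.4483); α = Δx/Fx = (6253/12500) / (6253/625) = 1/20
check: Δy/Fy = (-1401/3125) / (-5604/625) = 1/20 ✓

α = 1/20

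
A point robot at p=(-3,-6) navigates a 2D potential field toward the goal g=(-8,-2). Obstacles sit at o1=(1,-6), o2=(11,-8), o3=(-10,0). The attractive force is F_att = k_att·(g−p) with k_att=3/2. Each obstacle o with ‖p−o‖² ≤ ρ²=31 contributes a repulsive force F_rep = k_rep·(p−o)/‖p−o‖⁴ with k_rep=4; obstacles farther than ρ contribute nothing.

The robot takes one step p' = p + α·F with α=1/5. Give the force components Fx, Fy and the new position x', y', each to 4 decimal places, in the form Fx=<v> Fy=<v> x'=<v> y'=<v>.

F_att = 3/2·(g−p) = 3/2·(-5,4) = (-7.5000,6.0000)
o1: d²=16 ≤ ρ²=31; F_rep = 4·(-4,0)/16² = (-0.0625,0.0000)
o2: d²=200 > ρ²=31 → inactive
o3: d²=85 > ρ²=31 → inactive
F = F_att + ΣF_rep = (-7.5625,6.0000)
p' = p + 1/5·F = (-4.5125,-4.8000)

Fx=-7.5625 Fy=6.0000 x'=-4.5125 y'=-4.8000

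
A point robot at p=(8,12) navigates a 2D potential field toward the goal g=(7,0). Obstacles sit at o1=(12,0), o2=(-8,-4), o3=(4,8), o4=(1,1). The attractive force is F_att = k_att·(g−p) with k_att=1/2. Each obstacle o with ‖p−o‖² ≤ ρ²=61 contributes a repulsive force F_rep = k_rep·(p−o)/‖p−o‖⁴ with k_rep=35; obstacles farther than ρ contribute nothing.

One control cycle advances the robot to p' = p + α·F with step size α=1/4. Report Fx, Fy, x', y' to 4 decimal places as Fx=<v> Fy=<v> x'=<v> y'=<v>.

Fx=-0.3633 Fy=-5.8633 x'=7.9092 y'=10.5342

F_att = 1/2·(g−p) = 1/2·(-1,-12) = (-0.5000,-6.0000)
o1: d²=160 > ρ²=61 → inactive
o2: d²=512 > ρ²=61 → inactive
o3: d²=32 ≤ ρ²=61; F_rep = 35·(4,4)/32² = (0.1367,0.1367)
o4: d²=170 > ρ²=61 → inactive
F = F_att + ΣF_rep = (-0.3633,-5.8633)
p' = p + 1/4·F = (7.9092,10.5342)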